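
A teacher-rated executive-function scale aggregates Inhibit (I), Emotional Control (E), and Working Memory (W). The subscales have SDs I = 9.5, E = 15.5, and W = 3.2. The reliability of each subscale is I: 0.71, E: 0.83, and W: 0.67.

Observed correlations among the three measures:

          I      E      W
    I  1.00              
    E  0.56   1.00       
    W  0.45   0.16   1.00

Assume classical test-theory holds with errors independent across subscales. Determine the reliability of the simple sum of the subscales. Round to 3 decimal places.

Var(I+E+W) = 9.5² + 15.5² + 3.2² + 2·[9.5·15.5·0.56 + 9.5·3.2·0.45 + 15.5·3.2·0.16] = 340.74 + 208.152 = 548.892.
Under uncorrelated errors the observed covariances equal the true-score covariances, so only the own-variance terms attenuate.
True-score variance = [9.5²·0.71 + 15.5²·0.83 + 3.2²·0.67] + 208.152 = 270.346 + 208.152 = 478.498.
Reliability = 478.498 / 548.892 = 0.872.

0.872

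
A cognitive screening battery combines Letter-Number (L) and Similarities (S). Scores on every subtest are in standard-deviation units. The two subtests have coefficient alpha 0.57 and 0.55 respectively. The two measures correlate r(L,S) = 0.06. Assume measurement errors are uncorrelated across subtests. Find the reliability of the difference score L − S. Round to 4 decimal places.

Var(L−S) = 1 + 1 − 2·0.06 = 2 − 0.12 = 1.88.
With uncorrelated errors the cross-covariances are all true-score covariance, so they carry over unchanged; only the diagonal terms shrink to ρᵢσᵢ².
True-score variance = [0.57 + 0.55] − 0.12 = 1.12 − 0.12 = 1.
Reliability = 1 / 1.88 = 0.5319.

0.5319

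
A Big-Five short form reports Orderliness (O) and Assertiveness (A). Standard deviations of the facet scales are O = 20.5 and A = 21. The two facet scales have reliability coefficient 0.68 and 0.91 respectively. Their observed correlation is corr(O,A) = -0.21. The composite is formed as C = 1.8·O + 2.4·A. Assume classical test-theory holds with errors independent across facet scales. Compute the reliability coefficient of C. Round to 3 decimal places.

Var(C) = 1.8²·20.5² + 2.4²·21² + 2·[4.32·20.5·21·(-0.21)] = 3901.77 − 781.099 = 3120.67.
With uncorrelated errors the cross-covariances are all true-score covariance, so they carry over unchanged; only the diagonal terms shrink to ρᵢσᵢ².
True-score variance = [1.8²·20.5²·0.68 + 2.4²·21²·0.91] − 781.099 = 3237.44 − 781.099 = 2456.34.
Reliability = 2456.34 / 3120.67 = 0.787.

0.787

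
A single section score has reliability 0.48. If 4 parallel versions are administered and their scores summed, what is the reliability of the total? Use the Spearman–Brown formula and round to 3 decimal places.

0.787

ρ_k = kρ / (1 + (k−1)ρ) = 4·0.48 / (1 + 3·0.48) = 1.920 / 2.440 = 0.787.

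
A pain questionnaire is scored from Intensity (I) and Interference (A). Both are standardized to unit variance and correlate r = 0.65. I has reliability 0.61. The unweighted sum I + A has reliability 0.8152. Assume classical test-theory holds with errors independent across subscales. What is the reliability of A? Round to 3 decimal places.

0.780

Var(I+A) = 2 + 2·0.65 = 3.300.
True-score variance = ρ_I + ρ_A + 2·0.65, so 0.8152 = (0.61 + ρ_A + 1.30) / 3.300.
ρ_A = 0.8152·3.300 − 0.61 − 1.30 = 0.780.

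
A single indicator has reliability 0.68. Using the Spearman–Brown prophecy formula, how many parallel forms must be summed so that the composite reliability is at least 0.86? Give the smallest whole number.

k ≥ ρ*(1−ρ₁)/(ρ₁(1−ρ*)) = 0.86·0.32 / (0.68·0.14) = 2.891.
Smallest integer k = 3.

3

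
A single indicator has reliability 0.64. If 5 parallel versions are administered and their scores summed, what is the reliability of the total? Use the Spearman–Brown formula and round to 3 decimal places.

0.899

ρ_k = kρ / (1 + (k−1)ρ) = 5·0.64 / (1 + 4·0.64) = 3.200 / 3.560 = 0.899.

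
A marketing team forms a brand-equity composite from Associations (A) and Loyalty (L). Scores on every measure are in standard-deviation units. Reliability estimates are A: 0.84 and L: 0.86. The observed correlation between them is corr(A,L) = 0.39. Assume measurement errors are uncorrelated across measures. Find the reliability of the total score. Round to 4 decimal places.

Var(A+L) = 2 + 2·[0.39] = 2 + 0.78 = 2.78.
Under uncorrelated errors the observed covariances equal the true-score covariances, so only the own-variance terms attenuate.
True-score variance = [0.84 + 0.86] + 0.78 = 1.7 + 0.78 = 2.48.
Reliability = 2.48 / 2.78 = 0.8921.

0.8921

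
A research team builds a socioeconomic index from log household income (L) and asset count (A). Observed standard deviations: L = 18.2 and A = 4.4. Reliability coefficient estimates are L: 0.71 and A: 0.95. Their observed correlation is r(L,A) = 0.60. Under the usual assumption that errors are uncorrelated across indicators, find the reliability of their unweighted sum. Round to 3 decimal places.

0.783

Var(L+A) = 18.2² + 4.4² + 2·[18.2·4.4·0.60] = 350.6 + 96.096 = 446.696.
Under uncorrelated errors the observed covariances equal the true-score covariances, so only the own-variance terms attenuate.
True-score variance = [18.2²·0.71 + 4.4²·0.95] + 96.096 = 253.572 + 96.096 = 349.668.
Reliability = 349.668 / 446.696 = 0.783.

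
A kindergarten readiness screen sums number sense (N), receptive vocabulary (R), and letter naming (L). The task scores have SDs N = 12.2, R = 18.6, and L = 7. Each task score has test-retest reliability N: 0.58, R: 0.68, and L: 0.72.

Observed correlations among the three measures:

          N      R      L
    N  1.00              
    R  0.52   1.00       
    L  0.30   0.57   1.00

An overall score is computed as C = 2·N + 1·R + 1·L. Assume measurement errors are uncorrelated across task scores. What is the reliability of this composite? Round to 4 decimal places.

Var(C) = 2²·12.2² + 18.6² + 7² + 2·[2·12.2·18.6·0.52 + 2·12.2·7·0.30 + 18.6·7·0.57] = 990.32 + 722.902 = 1713.22.
Under uncorrelated errors the observed covariances equal the true-score covariances, so only the own-variance terms attenuate.
True-score variance = [2²·12.2²·0.58 + 18.6²·0.68 + 7²·0.72] + 722.902 = 615.842 + 722.902 = 1338.74.
Reliability = 1338.74 / 1713.22 = 0.7814.

0.7814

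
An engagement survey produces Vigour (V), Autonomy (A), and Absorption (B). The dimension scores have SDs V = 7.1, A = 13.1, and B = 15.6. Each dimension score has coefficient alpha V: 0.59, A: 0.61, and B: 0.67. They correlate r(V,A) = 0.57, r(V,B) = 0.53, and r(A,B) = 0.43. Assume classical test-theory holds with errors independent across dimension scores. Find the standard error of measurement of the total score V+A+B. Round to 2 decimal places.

12.96

Var(total) = 465.38 + 399.187 = 864.567.
True-score variance = 297.475 + 399.187 = 696.662, so reliability = 0.8058.
Error variance = 864.567 − 696.662 = 167.905; SEM = √167.905 = 12.96.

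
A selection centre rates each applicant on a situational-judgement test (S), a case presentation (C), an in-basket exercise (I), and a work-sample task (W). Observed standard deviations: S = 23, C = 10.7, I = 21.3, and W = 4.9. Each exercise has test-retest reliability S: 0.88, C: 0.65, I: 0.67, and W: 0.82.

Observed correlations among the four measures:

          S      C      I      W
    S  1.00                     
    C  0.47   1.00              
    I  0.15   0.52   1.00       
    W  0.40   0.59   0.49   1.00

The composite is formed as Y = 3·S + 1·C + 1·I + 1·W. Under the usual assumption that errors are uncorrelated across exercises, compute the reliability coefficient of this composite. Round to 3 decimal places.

Var(Y) = 3²·23² + 10.7² + 21.3² + 4.9² + 2·[3·23·10.7·0.47 + 3·23·21.3·0.15 + 3·23·4.9·0.40 + 10.7·21.3·0.52 + 10.7·4.9·0.59 + 21.3·4.9·0.49] = 5353.19 + 1806.57 = 7159.76.
Because errors are independent across components, Cov(Tᵢ,Tⱼ) = Cov(Xᵢ,Xⱼ); the off-diagonal part of the true-score variance is the same as above.
True-score variance = [3²·23²·0.88 + 10.7²·0.65 + 21.3²·0.67 + 4.9²·0.82] + 1806.57 = 4587.76 + 1806.57 = 6394.33.
Reliability = 6394.33 / 7159.76 = 0.893.

0.893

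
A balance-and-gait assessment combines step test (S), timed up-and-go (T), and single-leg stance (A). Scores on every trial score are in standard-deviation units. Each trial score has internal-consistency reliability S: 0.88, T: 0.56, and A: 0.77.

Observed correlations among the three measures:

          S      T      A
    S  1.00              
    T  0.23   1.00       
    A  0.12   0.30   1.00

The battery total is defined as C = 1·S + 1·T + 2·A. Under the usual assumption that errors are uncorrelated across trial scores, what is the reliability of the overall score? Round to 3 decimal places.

0.818

Var(C) = 1 + 1 + 2² + 2·[0.23 + 2·0.12 + 2·0.30] = 6 + 2.14 = 8.14.
Because errors are independent across components, Cov(Tᵢ,Tⱼ) = Cov(Xᵢ,Xⱼ); the off-diagonal part of the true-score variance is the same as above.
True-score variance = [0.88 + 0.56 + 2²·0.77] + 2.14 = 4.52 + 2.14 = 6.66.
Reliability = 6.66 / 8.14 = 0.818.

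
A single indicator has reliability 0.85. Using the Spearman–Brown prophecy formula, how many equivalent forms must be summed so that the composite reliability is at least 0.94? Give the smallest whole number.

k ≥ ρ*(1−ρ₁)/(ρ₁(1−ρ*)) = 0.94·0.15 / (0.85·0.06) = 2.765.
Smallest integer k = 3.

3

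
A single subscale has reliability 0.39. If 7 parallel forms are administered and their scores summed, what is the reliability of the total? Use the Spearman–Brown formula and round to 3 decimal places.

0.817

ρ_k = kρ / (1 + (k−1)ρ) = 7·0.39 / (1 + 6·0.39) = 2.730 / 3.340 = 0.817.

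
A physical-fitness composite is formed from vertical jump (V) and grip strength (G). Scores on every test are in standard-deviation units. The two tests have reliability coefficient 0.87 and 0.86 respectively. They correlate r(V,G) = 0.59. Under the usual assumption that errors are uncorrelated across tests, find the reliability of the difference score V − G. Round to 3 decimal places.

Var(V−G) = 1 + 1 − 2·0.59 = 2 − 1.18 = 0.82.
Because errors are independent across components, Cov(Tᵢ,Tⱼ) = Cov(Xᵢ,Xⱼ); the off-diagonal part of the true-score variance is the same as above.
True-score variance = [0.87 + 0.86] − 1.18 = 1.73 − 1.18 = 0.55.
Reliability = 0.55 / 0.82 = 0.671.

0.671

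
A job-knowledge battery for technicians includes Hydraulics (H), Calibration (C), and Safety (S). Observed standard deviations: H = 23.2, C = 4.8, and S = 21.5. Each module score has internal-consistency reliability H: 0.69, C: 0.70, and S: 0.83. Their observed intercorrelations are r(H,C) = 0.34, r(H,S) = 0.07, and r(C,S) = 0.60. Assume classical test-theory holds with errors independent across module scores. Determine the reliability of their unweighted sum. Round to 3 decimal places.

0.805

Var(H+C+S) = 23.2² + 4.8² + 21.5² + 2·[23.2·4.8·0.34 + 23.2·21.5·0.07 + 4.8·21.5·0.60] = 1023.53 + 269.397 = 1292.93.
With uncorrelated errors the cross-covariances are all true-score covariance, so they carry over unchanged; only the diagonal terms shrink to ρᵢσᵢ².
True-score variance = [23.2²·0.69 + 4.8²·0.70 + 21.5²·0.83] + 269.397 = 771.181 + 269.397 = 1040.58.
Reliability = 1040.58 / 1292.93 = 0.805.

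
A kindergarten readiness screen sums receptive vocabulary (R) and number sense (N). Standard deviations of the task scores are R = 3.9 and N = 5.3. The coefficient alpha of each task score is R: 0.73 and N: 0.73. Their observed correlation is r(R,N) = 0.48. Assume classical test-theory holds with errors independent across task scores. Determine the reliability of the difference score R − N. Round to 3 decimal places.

0.502

Var(R−N) = 3.9² + 5.3² − 2·3.9·5.3·0.48 = 43.3 − 19.8432 = 23.4568.
Under uncorrelated errors the observed covariances equal the true-score covariances, so only the own-variance terms attenuate.
True-score variance = [3.9²·0.73 + 5.3²·0.73] − 19.8432 = 31.609 − 19.8432 = 11.7658.
Reliability = 11.7658 / 23.4568 = 0.502.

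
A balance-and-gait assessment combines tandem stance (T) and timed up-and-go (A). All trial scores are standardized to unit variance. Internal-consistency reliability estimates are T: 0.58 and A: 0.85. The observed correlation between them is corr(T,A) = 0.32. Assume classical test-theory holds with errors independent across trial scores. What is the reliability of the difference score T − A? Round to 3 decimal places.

Var(T−A) = 1 + 1 − 2·0.32 = 2 − 0.64 = 1.36.
With uncorrelated errors the cross-covariances are all true-score covariance, so they carry over unchanged; only the diagonal terms shrink to ρᵢσᵢ².
True-score variance = [0.58 + 0.85] − 0.64 = 1.43 − 0.64 = 0.79.
Reliability = 0.79 / 1.36 = 0.581.

0.581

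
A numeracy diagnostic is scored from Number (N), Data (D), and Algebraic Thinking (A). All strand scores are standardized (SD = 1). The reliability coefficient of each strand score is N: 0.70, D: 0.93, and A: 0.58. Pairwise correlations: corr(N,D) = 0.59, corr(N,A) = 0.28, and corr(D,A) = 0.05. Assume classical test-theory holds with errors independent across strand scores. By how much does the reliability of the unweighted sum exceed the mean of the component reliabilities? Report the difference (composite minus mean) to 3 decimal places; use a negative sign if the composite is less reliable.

Var(sum) = 3 + 1.84 = 4.84; true-score variance = 2.21 + 1.84 = 4.05; composite reliability = 0.8368.
Mean component reliability = 0.7367.
Difference = 0.8368 − 0.7367 = 0.100.

0.100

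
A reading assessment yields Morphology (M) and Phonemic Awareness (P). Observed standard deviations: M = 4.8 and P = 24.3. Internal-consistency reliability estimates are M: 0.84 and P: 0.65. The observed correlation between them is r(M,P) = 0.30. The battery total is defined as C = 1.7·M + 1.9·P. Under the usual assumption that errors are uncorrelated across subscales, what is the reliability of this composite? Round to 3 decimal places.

Var(C) = 1.7²·4.8² + 1.9²·24.3² + 2·[3.23·4.8·24.3·0.30] = 2198.25 + 226.048 = 2424.3.
With uncorrelated errors the cross-covariances are all true-score covariance, so they carry over unchanged; only the diagonal terms shrink to ρᵢσᵢ².
True-score variance = [1.7²·4.8²·0.84 + 1.9²·24.3²·0.65] + 226.048 = 1441.52 + 226.048 = 1667.57.
Reliability = 1667.57 / 2424.3 = 0.688.

0.688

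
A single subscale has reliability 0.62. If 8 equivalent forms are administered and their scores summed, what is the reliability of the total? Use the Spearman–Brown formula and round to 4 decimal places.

ρ_k = kρ / (1 + (k−1)ρ) = 8·0.62 / (1 + 7·0.62) = 4.960 / 5.340 = 0.9288.

0.9288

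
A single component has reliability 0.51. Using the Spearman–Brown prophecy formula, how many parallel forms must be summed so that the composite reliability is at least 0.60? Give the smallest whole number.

2

k ≥ ρ*(1−ρ₁)/(ρ₁(1−ρ*)) = 0.60·0.49 / (0.51·0.40) = 1.441.
Smallest integer k = 2.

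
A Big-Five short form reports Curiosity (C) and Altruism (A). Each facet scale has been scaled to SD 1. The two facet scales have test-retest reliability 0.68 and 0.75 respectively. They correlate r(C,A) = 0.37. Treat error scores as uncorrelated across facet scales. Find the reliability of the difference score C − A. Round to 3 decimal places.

0.548

Var(C−A) = 1 + 1 − 2·0.37 = 2 − 0.74 = 1.26.
With uncorrelated errors the cross-covariances are all true-score covariance, so they carry over unchanged; only the diagonal terms shrink to ρᵢσᵢ².
True-score variance = [0.68 + 0.75] − 0.74 = 1.43 − 0.74 = 0.69.
Reliability = 0.69 / 1.26 = 0.548.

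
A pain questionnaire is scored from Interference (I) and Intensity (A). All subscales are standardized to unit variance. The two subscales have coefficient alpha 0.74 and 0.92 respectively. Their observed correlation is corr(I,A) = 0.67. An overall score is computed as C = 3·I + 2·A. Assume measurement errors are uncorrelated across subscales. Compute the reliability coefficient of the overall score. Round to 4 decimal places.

Var(C) = 3² + 2² + 2·[6·0.67] = 13 + 8.04 = 21.04.
Because errors are independent across components, Cov(Tᵢ,Tⱼ) = Cov(Xᵢ,Xⱼ); the off-diagonal part of the true-score variance is the same as above.
True-score variance = [3²·0.74 + 2²·0.92] + 8.04 = 10.34 + 8.04 = 18.38.
Reliability = 18.38 / 21.04 = 0.8736.

0.8736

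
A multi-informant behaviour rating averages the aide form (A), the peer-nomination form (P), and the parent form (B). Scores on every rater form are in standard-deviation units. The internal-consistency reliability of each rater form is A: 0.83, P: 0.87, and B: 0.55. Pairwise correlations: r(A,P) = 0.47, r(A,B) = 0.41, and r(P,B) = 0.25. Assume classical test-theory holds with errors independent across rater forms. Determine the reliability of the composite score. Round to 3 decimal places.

Var(A+P+B) = 3 + 2·[0.47 + 0.41 + 0.25] = 3 + 2.26 = 5.26.
Under uncorrelated errors the observed covariances equal the true-score covariances, so only the own-variance terms attenuate.
True-score variance = [0.83 + 0.87 + 0.55] + 2.26 = 2.25 + 2.26 = 4.51.
Reliability = 4.51 / 5.26 = 0.857.

0.857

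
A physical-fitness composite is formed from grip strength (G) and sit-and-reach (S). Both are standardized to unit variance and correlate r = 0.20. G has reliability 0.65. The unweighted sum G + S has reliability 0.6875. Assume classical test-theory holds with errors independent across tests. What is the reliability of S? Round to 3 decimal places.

Var(G+S) = 2 + 2·0.20 = 2.400.
True-score variance = ρ_G + ρ_S + 2·0.20, so 0.6875 = (0.65 + ρ_S + 0.40) / 2.400.
ρ_S = 0.6875·2.400 − 0.65 − 0.40 = 0.600.

0.600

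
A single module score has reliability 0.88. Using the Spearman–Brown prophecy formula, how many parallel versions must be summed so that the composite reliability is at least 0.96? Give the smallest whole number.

4

k ≥ ρ*(1−ρ₁)/(ρ₁(1−ρ*)) = 0.96·0.12 / (0.88·0.04) = 3.273.
Smallest integer k = 4.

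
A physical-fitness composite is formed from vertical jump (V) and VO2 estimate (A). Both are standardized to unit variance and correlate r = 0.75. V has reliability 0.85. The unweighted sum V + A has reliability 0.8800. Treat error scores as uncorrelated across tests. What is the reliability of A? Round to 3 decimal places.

0.730

Var(V+A) = 2 + 2·0.75 = 3.500.
True-score variance = ρ_V + ρ_A + 2·0.75, so 0.8800 = (0.85 + ρ_A + 1.50) / 3.500.
ρ_A = 0.8800·3.500 − 0.85 − 1.50 = 0.730.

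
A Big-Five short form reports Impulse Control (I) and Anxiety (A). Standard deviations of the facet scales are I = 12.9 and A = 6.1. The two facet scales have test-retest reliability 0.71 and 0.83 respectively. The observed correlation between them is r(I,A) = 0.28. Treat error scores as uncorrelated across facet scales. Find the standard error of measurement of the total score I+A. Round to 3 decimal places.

Var(total) = 203.62 + 44.0664 = 247.686.
True-score variance = 149.035 + 44.0664 = 193.102, so reliability = 0.7796.
Error variance = 247.686 − 193.102 = 54.5846; SEM = √54.5846 = 7.388.

7.388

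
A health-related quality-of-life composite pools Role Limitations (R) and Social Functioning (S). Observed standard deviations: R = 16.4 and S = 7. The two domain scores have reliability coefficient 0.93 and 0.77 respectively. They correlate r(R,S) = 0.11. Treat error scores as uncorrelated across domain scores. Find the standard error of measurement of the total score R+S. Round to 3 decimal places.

Var(total) = 317.96 + 25.256 = 343.216.
True-score variance = 287.863 + 25.256 = 313.119, so reliability = 0.9123.
Error variance = 343.216 − 313.119 = 30.0972; SEM = √30.0972 = 5.486.

5.486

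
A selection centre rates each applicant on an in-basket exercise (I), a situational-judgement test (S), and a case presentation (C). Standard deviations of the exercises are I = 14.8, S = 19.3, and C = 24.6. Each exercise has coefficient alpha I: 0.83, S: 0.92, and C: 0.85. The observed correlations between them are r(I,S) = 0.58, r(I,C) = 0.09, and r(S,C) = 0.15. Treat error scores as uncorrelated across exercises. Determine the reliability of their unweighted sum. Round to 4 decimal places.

0.9091

Var(I+S+C) = 14.8² + 19.3² + 24.6² + 2·[14.8·19.3·0.58 + 14.8·24.6·0.09 + 19.3·24.6·0.15] = 1196.69 + 539.311 = 1736.
With uncorrelated errors the cross-covariances are all true-score covariance, so they carry over unchanged; only the diagonal terms shrink to ρᵢσᵢ².
True-score variance = [14.8²·0.83 + 19.3²·0.92 + 24.6²·0.85] + 539.311 = 1038.88 + 539.311 = 1578.19.
Reliability = 1578.19 / 1736 = 0.9091.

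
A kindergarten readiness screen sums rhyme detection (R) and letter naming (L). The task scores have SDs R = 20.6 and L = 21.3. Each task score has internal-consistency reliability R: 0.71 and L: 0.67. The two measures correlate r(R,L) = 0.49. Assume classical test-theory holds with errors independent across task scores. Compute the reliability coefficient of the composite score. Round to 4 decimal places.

0.7915

Var(R+L) = 20.6² + 21.3² + 2·[20.6·21.3·0.49] = 878.05 + 430.004 = 1308.05.
With uncorrelated errors the cross-covariances are all true-score covariance, so they carry over unchanged; only the diagonal terms shrink to ρᵢσᵢ².
True-score variance = [20.6²·0.71 + 21.3²·0.67] + 430.004 = 605.268 + 430.004 = 1035.27.
Reliability = 1035.27 / 1308.05 = 0.7915.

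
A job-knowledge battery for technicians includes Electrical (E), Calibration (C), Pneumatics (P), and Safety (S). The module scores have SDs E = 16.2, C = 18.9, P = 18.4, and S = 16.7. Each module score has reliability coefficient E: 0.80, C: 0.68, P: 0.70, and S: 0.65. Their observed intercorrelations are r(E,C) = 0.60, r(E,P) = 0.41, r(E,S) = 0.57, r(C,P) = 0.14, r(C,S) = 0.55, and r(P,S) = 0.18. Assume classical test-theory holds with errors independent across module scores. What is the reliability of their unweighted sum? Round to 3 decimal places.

0.865

Var(E+C+P+S) = 16.2² + 18.9² + 18.4² + 16.7² + 2·[16.2·18.9·0.60 + 16.2·18.4·0.41 + 16.2·16.7·0.57 + 18.9·18.4·0.14 + 18.9·16.7·0.55 + 18.4·16.7·0.18] = 1237.1 + 1475.44 = 2712.54.
With uncorrelated errors the cross-covariances are all true-score covariance, so they carry over unchanged; only the diagonal terms shrink to ρᵢσᵢ².
True-score variance = [16.2²·0.80 + 18.9²·0.68 + 18.4²·0.70 + 16.7²·0.65] + 1475.44 = 871.125 + 1475.44 = 2346.57.
Reliability = 2346.57 / 2712.54 = 0.865.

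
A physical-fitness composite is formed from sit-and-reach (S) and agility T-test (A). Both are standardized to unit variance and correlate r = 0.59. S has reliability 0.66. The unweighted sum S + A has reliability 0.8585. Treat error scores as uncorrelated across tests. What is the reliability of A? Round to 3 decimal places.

0.890

Var(S+A) = 2 + 2·0.59 = 3.180.
True-score variance = ρ_S + ρ_A + 2·0.59, so 0.8585 = (0.66 + ρ_A + 1.18) / 3.180.
ρ_A = 0.8585·3.180 − 0.66 − 1.18 = 0.890.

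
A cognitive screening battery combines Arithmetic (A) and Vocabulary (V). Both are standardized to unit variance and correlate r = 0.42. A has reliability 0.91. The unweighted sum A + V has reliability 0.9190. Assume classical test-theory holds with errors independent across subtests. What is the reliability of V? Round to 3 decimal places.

Var(A+V) = 2 + 2·0.42 = 2.840.
True-score variance = ρ_A + ρ_V + 2·0.42, so 0.9190 = (0.91 + ρ_V + 0.84) / 2.840.
ρ_V = 0.9190·2.840 − 0.91 − 0.84 = 0.860.

0.860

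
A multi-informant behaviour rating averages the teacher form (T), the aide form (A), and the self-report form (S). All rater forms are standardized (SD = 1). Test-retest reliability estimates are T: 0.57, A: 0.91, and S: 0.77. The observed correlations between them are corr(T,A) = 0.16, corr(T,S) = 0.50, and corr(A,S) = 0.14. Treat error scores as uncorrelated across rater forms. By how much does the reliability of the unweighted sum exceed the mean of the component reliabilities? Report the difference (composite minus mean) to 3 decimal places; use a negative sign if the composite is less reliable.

Var(sum) = 3 + 1.6 = 4.6; true-score variance = 2.25 + 1.6 = 3.85; composite reliability = 0.8370.
Mean component reliability = 0.7500.
Difference = 0.8370 − 0.7500 = 0.087.

0.087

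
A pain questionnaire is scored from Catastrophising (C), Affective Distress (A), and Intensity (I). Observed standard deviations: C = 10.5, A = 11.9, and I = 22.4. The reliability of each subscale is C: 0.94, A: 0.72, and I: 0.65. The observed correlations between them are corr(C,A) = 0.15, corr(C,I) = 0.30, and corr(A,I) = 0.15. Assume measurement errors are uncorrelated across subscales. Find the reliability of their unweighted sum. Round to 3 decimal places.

Var(C+A+I) = 10.5² + 11.9² + 22.4² + 2·[10.5·11.9·0.15 + 10.5·22.4·0.30 + 11.9·22.4·0.15] = 753.62 + 258.573 = 1012.19.
With uncorrelated errors the cross-covariances are all true-score covariance, so they carry over unchanged; only the diagonal terms shrink to ρᵢσᵢ².
True-score variance = [10.5²·0.94 + 11.9²·0.72 + 22.4²·0.65] + 258.573 = 531.738 + 258.573 = 790.311.
Reliability = 790.311 / 1012.19 = 0.781.

0.781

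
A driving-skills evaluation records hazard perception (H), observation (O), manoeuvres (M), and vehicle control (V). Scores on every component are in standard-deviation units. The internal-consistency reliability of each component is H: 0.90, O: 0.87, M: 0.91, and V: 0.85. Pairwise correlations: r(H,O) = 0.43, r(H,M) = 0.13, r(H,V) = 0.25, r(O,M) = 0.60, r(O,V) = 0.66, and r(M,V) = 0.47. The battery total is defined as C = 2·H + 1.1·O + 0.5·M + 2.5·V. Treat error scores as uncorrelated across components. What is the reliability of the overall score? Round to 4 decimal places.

0.9305

Var(C) = 2² + 1.1² + 0.5² + 2.5² + 2·[2.2·0.43 + 0.13 + 5·0.25 + 0.55·0.60 + 2.75·0.66 + 1.25·0.47] = 11.71 + 10.117 = 21.827.
With uncorrelated errors the cross-covariances are all true-score covariance, so they carry over unchanged; only the diagonal terms shrink to ρᵢσᵢ².
True-score variance = [2²·0.90 + 1.1²·0.87 + 0.5²·0.91 + 2.5²·0.85] + 10.117 = 10.1927 + 10.117 = 20.3097.
Reliability = 20.3097 / 21.827 = 0.9305.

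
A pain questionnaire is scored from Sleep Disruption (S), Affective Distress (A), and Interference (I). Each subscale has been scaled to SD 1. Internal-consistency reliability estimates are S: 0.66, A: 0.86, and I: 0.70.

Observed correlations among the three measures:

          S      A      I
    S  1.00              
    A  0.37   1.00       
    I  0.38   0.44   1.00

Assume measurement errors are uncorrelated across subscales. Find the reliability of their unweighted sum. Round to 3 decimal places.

0.855

Var(S+A+I) = 3 + 2·[0.37 + 0.38 + 0.44] = 3 + 2.38 = 5.38.
With uncorrelated errors the cross-covariances are all true-score covariance, so they carry over unchanged; only the diagonal terms shrink to ρᵢσᵢ².
True-score variance = [0.66 + 0.86 + 0.70] + 2.38 = 2.22 + 2.38 = 4.6.
Reliability = 4.6 / 5.38 = 0.855.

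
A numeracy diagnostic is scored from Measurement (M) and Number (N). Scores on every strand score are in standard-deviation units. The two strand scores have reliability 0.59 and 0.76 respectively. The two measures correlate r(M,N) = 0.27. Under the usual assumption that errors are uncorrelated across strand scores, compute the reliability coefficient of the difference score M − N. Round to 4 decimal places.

Var(M−N) = 1 + 1 − 2·0.27 = 2 − 0.54 = 1.46.
With uncorrelated errors the cross-covariances are all true-score covariance, so they carry over unchanged; only the diagonal terms shrink to ρᵢσᵢ².
True-score variance = [0.59 + 0.76] − 0.54 = 1.35 − 0.54 = 0.81.
Reliability = 0.81 / 1.46 = 0.5548.

0.5548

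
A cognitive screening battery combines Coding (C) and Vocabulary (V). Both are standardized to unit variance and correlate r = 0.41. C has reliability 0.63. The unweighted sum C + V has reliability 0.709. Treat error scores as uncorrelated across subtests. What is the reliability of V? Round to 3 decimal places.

0.549

Var(C+V) = 2 + 2·0.41 = 2.820.
True-score variance = ρ_C + ρ_V + 2·0.41, so 0.709 = (0.63 + ρ_V + 0.82) / 2.820.
ρ_V = 0.709·2.820 − 0.63 − 0.82 = 0.549.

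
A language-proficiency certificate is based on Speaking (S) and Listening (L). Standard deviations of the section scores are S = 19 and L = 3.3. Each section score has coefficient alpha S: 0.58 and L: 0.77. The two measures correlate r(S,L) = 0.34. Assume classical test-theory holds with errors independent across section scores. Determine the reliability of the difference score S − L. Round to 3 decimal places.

Var(S−L) = 19² + 3.3² − 2·19·3.3·0.34 = 371.89 − 42.636 = 329.254.
With uncorrelated errors the cross-covariances are all true-score covariance, so they carry over unchanged; only the diagonal terms shrink to ρᵢσᵢ².
True-score variance = [19²·0.58 + 3.3²·0.77] − 42.636 = 217.765 − 42.636 = 175.129.
Reliability = 175.129 / 329.254 = 0.532.

0.532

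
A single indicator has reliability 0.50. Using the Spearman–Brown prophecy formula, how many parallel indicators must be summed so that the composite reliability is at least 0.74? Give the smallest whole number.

k ≥ ρ*(1−ρ₁)/(ρ₁(1−ρ*)) = 0.74·0.50 / (0.50·0.26) = 2.846.
Smallest integer k = 3.

3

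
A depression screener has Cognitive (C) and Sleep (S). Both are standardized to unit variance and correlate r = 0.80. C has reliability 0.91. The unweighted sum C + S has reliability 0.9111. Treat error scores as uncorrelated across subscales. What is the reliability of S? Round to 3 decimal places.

0.770

Var(C+S) = 2 + 2·0.80 = 3.600.
True-score variance = ρ_C + ρ_S + 2·0.80, so 0.9111 = (0.91 + ρ_S + 1.60) / 3.600.
ρ_S = 0.9111·3.600 − 0.91 − 1.60 = 0.770.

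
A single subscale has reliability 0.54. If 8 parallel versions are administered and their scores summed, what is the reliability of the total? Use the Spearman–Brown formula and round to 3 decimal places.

0.904

ρ_k = kρ / (1 + (k−1)ρ) = 8·0.54 / (1 + 7·0.54) = 4.320 / 4.780 = 0.904.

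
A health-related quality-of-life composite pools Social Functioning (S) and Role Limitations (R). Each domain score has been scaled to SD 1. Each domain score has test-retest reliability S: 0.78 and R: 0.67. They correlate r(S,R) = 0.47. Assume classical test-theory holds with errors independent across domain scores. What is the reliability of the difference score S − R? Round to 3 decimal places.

0.481

Var(S−R) = 1 + 1 − 2·0.47 = 2 − 0.94 = 1.06.
With uncorrelated errors the cross-covariances are all true-score covariance, so they carry over unchanged; only the diagonal terms shrink to ρᵢσᵢ².
True-score variance = [0.78 + 0.67] − 0.94 = 1.45 − 0.94 = 0.51.
Reliability = 0.51 / 1.06 = 0.481.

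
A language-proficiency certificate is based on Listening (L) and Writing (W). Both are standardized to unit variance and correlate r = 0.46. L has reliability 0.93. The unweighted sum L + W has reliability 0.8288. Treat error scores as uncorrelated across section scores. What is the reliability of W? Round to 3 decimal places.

0.570

Var(L+W) = 2 + 2·0.46 = 2.920.
True-score variance = ρ_L + ρ_W + 2·0.46, so 0.8288 = (0.93 + ρ_W + 0.92) / 2.920.
ρ_W = 0.8288·2.920 − 0.93 − 0.92 = 0.570.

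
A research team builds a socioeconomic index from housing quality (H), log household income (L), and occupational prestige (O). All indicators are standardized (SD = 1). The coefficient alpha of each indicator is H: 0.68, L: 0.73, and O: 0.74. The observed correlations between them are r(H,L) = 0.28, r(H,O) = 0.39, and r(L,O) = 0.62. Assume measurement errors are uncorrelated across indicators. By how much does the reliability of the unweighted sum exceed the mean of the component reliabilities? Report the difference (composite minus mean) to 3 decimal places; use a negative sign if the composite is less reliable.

Var(sum) = 3 + 2.58 = 5.58; true-score variance = 2.15 + 2.58 = 4.73; composite reliability = 0.8477.
Mean component reliability = 0.7167.
Difference = 0.8477 − 0.7167 = 0.131.

0.131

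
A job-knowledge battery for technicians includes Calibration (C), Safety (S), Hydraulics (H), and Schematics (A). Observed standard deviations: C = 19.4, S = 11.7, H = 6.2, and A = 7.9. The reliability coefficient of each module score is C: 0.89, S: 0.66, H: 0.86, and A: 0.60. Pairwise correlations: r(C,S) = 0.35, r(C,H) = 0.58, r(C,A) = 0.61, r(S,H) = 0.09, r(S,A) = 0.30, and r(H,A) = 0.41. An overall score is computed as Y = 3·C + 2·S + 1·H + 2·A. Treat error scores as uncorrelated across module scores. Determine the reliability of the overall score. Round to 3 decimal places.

0.906

Var(Y) = 3²·19.4² + 2²·11.7² + 6.2² + 2²·7.9² + 2·[6·19.4·11.7·0.35 + 3·19.4·6.2·0.58 + 6·19.4·7.9·0.61 + 2·11.7·6.2·0.09 + 4·11.7·7.9·0.30 + 2·6.2·7.9·0.41] = 4222.88 + 2822.03 = 7044.91.
Under uncorrelated errors the observed covariances equal the true-score covariances, so only the own-variance terms attenuate.
True-score variance = [3²·19.4²·0.89 + 2²·11.7²·0.66 + 6.2²·0.86 + 2²·7.9²·0.60] + 2822.03 = 3558.88 + 2822.03 = 6380.9.
Reliability = 6380.9 / 7044.91 = 0.906.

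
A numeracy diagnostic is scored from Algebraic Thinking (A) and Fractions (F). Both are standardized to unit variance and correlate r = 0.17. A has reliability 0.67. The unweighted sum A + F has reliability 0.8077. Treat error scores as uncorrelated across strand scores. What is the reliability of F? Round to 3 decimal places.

0.880

Var(A+F) = 2 + 2·0.17 = 2.340.
True-score variance = ρ_A + ρ_F + 2·0.17, so 0.8077 = (0.67 + ρ_F + 0.34) / 2.340.
ρ_F = 0.8077·2.340 − 0.67 − 0.34 = 0.880.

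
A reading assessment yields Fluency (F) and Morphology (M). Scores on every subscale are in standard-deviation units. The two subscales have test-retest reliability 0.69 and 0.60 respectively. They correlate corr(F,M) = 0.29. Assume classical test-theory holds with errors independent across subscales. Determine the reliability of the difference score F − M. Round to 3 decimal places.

0.500

Var(F−M) = 1 + 1 − 2·0.29 = 2 − 0.58 = 1.42.
Because errors are independent across components, Cov(Tᵢ,Tⱼ) = Cov(Xᵢ,Xⱼ); the off-diagonal part of the true-score variance is the same as above.
True-score variance = [0.69 + 0.60] − 0.58 = 1.29 − 0.58 = 0.71.
Reliability = 0.71 / 1.42 = 0.500.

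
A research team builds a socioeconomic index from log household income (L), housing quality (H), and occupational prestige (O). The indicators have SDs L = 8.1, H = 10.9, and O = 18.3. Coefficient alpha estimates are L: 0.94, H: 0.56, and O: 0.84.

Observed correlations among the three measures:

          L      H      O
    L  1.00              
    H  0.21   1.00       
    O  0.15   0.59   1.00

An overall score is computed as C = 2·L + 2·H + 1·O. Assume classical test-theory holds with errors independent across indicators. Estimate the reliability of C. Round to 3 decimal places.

0.844

Var(C) = 2²·8.1² + 2²·10.9² + 18.3² + 2·[4·8.1·10.9·0.21 + 2·8.1·18.3·0.15 + 2·10.9·18.3·0.59] = 1072.57 + 708.014 = 1780.58.
Under uncorrelated errors the observed covariances equal the true-score covariances, so only the own-variance terms attenuate.
True-score variance = [2²·8.1²·0.94 + 2²·10.9²·0.56 + 18.3²·0.84] + 708.014 = 794.136 + 708.014 = 1502.15.
Reliability = 1502.15 / 1780.58 = 0.844.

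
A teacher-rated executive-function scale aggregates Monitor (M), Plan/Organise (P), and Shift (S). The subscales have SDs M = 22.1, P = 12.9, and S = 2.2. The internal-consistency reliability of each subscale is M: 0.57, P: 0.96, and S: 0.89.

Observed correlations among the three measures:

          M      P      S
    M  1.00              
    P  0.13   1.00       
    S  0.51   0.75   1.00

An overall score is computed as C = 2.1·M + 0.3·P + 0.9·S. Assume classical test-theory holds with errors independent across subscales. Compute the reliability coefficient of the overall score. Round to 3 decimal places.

0.601

Var(C) = 2.1²·22.1² + 0.3²·12.9² + 0.9²·2.2² + 2·[0.63·22.1·12.9·0.13 + 1.89·22.1·2.2·0.51 + 0.27·12.9·2.2·0.75] = 2172.79 + 151.921 = 2324.71.
Because errors are independent across components, Cov(Tᵢ,Tⱼ) = Cov(Xᵢ,Xⱼ); the off-diagonal part of the true-score variance is the same as above.
True-score variance = [2.1²·22.1²·0.57 + 0.3²·12.9²·0.96 + 0.9²·2.2²·0.89] + 151.921 = 1245.58 + 151.921 = 1397.5.
Reliability = 1397.5 / 2324.71 = 0.601.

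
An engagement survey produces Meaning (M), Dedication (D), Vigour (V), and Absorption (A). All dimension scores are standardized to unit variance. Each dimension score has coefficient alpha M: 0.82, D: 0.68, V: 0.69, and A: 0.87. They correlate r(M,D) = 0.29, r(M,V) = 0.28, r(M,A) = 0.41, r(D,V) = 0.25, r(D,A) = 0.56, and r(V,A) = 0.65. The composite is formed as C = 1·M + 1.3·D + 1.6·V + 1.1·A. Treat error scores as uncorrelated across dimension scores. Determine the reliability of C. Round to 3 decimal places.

Var(C) = 1 + 1.3² + 1.6² + 1.1² + 2·[1.3·0.29 + 1.6·0.28 + 1.1·0.41 + 2.08·0.25 + 1.43·0.56 + 1.76·0.65] = 6.46 + 7.4816 = 13.9416.
With uncorrelated errors the cross-covariances are all true-score covariance, so they carry over unchanged; only the diagonal terms shrink to ρᵢσᵢ².
True-score variance = [0.82 + 1.3²·0.68 + 1.6²·0.69 + 1.1²·0.87] + 7.4816 = 4.7883 + 7.4816 = 12.2699.
Reliability = 12.2699 / 13.9416 = 0.880.

0.880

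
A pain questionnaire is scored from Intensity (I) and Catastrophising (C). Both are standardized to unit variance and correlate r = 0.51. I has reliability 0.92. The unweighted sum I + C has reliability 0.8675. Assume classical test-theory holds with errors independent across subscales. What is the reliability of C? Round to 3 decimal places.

0.680

Var(I+C) = 2 + 2·0.51 = 3.020.
True-score variance = ρ_I + ρ_C + 2·0.51, so 0.8675 = (0.92 + ρ_C + 1.02) / 3.020.
ρ_C = 0.8675·3.020 − 0.92 − 1.02 = 0.680.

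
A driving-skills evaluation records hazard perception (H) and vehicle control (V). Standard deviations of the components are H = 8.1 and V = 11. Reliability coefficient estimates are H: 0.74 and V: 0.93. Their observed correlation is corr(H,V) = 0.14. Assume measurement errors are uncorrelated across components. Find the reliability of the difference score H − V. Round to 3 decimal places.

Var(H−V) = 8.1² + 11² − 2·8.1·11·0.14 = 186.61 − 24.948 = 161.662.
Because errors are independent across components, Cov(Tᵢ,Tⱼ) = Cov(Xᵢ,Xⱼ); the off-diagonal part of the true-score variance is the same as above.
True-score variance = [8.1²·0.74 + 11²·0.93] − 24.948 = 161.081 − 24.948 = 136.133.
Reliability = 136.133 / 161.662 = 0.842.

0.842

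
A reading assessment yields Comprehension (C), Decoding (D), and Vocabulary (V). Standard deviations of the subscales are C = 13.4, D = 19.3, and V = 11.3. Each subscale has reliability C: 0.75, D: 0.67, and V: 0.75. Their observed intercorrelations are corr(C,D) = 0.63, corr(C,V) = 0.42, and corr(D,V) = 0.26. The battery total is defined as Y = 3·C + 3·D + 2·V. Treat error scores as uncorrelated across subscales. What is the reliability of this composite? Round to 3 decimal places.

Var(Y) = 3²·13.4² + 3²·19.3² + 2²·11.3² + 2·[9·13.4·19.3·0.63 + 6·13.4·11.3·0.42 + 6·19.3·11.3·0.26] = 5479.21 + 4376.35 = 9855.56.
With uncorrelated errors the cross-covariances are all true-score covariance, so they carry over unchanged; only the diagonal terms shrink to ρᵢσᵢ².
True-score variance = [3²·13.4²·0.75 + 3²·19.3²·0.67 + 2²·11.3²·0.75] + 4376.35 = 3841.21 + 4376.35 = 8217.56.
Reliability = 8217.56 / 9855.56 = 0.834.

0.834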